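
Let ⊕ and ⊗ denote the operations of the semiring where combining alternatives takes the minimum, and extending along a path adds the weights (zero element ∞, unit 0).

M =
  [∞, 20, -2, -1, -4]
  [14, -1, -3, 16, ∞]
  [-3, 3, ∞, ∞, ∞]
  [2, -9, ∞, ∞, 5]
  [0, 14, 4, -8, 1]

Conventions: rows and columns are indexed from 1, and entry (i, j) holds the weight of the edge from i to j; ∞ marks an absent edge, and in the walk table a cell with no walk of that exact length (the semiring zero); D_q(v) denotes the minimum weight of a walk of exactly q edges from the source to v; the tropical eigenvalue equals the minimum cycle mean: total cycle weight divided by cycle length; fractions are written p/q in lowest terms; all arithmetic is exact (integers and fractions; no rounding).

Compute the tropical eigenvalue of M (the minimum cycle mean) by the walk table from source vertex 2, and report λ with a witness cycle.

q=0: [∞, 0, ∞, ∞, ∞]
q=1: [14, -1, -3, 16, ∞]
q=2: [-6, -2, -4, 13, 10]
q=3: [-7, -3, -8, -7, -10]
q=4: [-11, -16, -9, -18, -11]
q=5: [-16, -27, -19, -19, -15]
Optimal cycle mean attained by: cycle 1->5->4->2->3->1, total (-4) + (-8) + (-9) + (-3) + (-3), length 5.
Answer: λ = -27/5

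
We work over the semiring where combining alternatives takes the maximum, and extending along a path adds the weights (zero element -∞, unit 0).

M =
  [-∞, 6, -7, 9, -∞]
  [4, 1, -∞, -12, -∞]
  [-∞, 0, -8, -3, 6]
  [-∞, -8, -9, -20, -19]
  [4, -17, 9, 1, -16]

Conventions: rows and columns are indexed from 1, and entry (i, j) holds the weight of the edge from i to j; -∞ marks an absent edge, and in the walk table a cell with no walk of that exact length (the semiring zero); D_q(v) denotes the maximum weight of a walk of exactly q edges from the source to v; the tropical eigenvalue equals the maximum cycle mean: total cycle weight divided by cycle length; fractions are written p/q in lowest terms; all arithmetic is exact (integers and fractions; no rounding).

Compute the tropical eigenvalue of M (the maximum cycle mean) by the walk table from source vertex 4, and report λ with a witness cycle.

q=0: [-∞, -∞, -∞, 0, -∞]
q=1: [-∞, -8, -9, -20, -19]
q=2: [-4, -7, -10, -12, -3]
q=3: [1, 2, 6, 5, -4]
q=4: [6, 7, 5, 10, 12]
q=5: [16, 12, 21, 15, 11]
Optimal cycle mean attained by: cycle 3->5->3, total 6 + 9, length 2.
Answer: λ = 15/2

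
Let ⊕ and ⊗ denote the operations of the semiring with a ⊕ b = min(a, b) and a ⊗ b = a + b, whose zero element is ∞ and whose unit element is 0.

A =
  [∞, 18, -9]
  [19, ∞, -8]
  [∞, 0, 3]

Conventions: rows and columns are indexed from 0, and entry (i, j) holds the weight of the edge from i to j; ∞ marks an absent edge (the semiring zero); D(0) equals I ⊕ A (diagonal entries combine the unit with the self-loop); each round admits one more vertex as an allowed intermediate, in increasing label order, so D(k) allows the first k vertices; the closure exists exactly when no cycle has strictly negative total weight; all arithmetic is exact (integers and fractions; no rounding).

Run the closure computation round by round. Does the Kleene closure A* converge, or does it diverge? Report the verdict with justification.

D(0):
  [0, 18, -9]
  [19, 0, -8]
  [∞, 0, 0]
D(1):
  [0, 18, -9]
  [19, 0, -8]
  [∞, 0, 0]
Detection: at round 2, diagonal entry (2, 2) turns strictly negative.
Key observation: the cycle 2->1->2 has total weight 0 + (-8), which is strictly negative.
Answer: DIVERGES — negative cycle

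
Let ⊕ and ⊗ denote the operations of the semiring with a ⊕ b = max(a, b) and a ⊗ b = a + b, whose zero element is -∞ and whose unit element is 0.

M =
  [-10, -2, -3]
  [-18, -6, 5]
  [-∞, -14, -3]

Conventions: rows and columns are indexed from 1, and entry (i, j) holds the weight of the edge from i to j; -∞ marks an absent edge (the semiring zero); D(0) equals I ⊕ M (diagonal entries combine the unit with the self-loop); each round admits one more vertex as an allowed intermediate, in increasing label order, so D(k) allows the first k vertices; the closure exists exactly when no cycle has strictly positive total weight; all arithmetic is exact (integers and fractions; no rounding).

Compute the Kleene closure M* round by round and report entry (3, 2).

D(0):
  [0, -2, -3]
  [-18, 0, 5]
  [-∞, -14, 0]
D(1):
  [0, -2, -3]
  [-18, 0, 5]
  [-∞, -14, 0]
D(2):
  [0, -2, 3]
  [-18, 0, 5]
  [-32, -14, 0]
D(3):
  [0, -2, 3]
  [-18, 0, 5]
  [-32, -14, 0]
Answer: M*[3][2] = -14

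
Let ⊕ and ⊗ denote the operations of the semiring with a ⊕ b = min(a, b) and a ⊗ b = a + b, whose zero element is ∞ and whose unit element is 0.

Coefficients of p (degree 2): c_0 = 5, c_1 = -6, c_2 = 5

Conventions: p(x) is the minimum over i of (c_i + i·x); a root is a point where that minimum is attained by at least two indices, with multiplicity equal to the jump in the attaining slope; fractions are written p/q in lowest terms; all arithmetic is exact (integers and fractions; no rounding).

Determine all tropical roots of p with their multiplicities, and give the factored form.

hull edge (i=0, c=5) to (i=1, c=-6): slope -11, span 1
hull edge (i=1, c=-6) to (i=2, c=5): slope 11, span 1
Factored form: p(x) = 5 ⊗ (x ⊕ (-11)) ⊗ (x ⊕ 11)
Answer: roots = -11 (mult 1), 11 (mult 1)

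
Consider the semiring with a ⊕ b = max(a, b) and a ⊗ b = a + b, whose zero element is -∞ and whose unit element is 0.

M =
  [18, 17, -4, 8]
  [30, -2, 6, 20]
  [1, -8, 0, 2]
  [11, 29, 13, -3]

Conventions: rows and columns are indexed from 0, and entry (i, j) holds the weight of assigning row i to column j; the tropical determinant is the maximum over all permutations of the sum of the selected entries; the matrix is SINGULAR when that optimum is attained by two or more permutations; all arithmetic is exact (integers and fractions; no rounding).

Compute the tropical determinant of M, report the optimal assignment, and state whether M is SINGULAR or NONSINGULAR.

σ = (0, 1, 2, 3): 18 + (-2) + 0 + (-3) = 13
σ = (0, 1, 3, 2): 18 + (-2) + 2 + 13 = 31
σ = (0, 2, 1, 3): 18 + 6 + (-8) + (-3) = 13
σ = (0, 2, 3, 1): 18 + 6 + 2 + 29 = 55
σ = (0, 3, 1, 2): 18 + 20 + (-8) + 13 = 43
σ = (0, 3, 2, 1): 18 + 20 + 0 + 29 = 67
σ = (1, 0, 2, 3): 17 + 30 + 0 + (-3) = 44
σ = (1, 0, 3, 2): 17 + 30 + 2 + 13 = 62
σ = (1, 2, 0, 3): 17 + 6 + 1 + (-3) = 21
σ = (1, 2, 3, 0): 17 + 6 + 2 + 11 = 36
σ = (1, 3, 0, 2): 17 + 20 + 1 + 13 = 51
σ = (1, 3, 2, 0): 17 + 20 + 0 + 11 = 48
σ = (2, 0, 1, 3): (-4) + 30 + (-8) + (-3) = 15
σ = (2, 0, 3, 1): (-4) + 30 + 2 + 29 = 57
σ = (2, 1, 0, 3): (-4) + (-2) + 1 + (-3) = -8
σ = (2, 1, 3, 0): (-4) + (-2) + 2 + 11 = 7
σ = (2, 3, 0, 1): (-4) + 20 + 1 + 29 = 46
σ = (2, 3, 1, 0): (-4) + 20 + (-8) + 11 = 19
σ = (3, 0, 1, 2): 8 + 30 + (-8) + 13 = 43
σ = (3, 0, 2, 1): 8 + 30 + 0 + 29 = 67
σ = (3, 1, 0, 2): 8 + (-2) + 1 + 13 = 20
σ = (3, 1, 2, 0): 8 + (-2) + 0 + 11 = 17
σ = (3, 2, 0, 1): 8 + 6 + 1 + 29 = 44
σ = (3, 2, 1, 0): 8 + 6 + (-8) + 11 = 17
Optimal value attained by: σ = (0, 3, 2, 1).
Answer: det⊕(M) = 67; verdict: SINGULAR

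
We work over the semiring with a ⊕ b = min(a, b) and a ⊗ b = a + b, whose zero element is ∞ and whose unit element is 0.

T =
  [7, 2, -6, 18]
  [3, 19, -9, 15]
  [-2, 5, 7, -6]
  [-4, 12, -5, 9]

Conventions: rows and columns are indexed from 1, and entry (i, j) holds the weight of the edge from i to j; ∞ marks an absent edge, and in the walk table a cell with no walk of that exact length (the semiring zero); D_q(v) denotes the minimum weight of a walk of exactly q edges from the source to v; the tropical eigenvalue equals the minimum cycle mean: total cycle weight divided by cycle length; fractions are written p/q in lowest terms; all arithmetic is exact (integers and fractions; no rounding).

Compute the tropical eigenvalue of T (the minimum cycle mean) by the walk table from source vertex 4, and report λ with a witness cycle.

q=0: [∞, ∞, ∞, 0]
q=1: [-4, 12, -5, 9]
q=2: [-7, -2, -10, -11]
q=3: [-15, -5, -16, -16]
q=4: [-20, -13, -21, -22]
Optimal cycle mean attained by: cycle 3->4->3, total (-6) + (-5), length 2.
Answer: λ = -11/2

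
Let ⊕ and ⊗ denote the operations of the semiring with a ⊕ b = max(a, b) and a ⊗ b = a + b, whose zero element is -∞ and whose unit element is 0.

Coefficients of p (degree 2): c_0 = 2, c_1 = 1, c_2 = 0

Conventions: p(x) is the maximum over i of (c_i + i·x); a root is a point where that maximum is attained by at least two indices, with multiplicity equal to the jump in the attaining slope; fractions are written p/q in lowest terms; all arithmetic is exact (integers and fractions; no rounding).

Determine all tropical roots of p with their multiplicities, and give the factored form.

hull edge (i=0, c=2) to (i=2, c=0): slope -1, span 2
Factored form: p(x) = 0 ⊗ (x ⊕ 1) ⊗ (x ⊕ 1)
Answer: roots = 1 (mult 2)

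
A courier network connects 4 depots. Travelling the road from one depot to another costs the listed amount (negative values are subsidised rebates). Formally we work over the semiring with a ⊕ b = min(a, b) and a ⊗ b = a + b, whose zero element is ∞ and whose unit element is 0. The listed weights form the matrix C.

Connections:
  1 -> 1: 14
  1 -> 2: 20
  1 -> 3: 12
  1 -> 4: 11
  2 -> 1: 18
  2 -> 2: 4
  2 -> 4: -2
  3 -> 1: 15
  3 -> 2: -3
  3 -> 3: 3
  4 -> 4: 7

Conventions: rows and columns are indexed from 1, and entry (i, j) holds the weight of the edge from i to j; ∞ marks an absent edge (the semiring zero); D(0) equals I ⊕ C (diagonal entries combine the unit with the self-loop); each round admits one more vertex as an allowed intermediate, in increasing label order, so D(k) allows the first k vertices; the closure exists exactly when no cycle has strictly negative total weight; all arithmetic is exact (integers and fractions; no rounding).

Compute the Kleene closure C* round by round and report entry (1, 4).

D(0):
  [0, 20, 12, 11]
  [18, 0, ∞, -2]
  [15, -3, 0, ∞]
  [∞, ∞, ∞, 0]
D(1):
  [0, 20, 12, 11]
  [18, 0, 30, -2]
  [15, -3, 0, 26]
  [∞, ∞, ∞, 0]
D(2):
  [0, 20, 12, 11]
  [18, 0, 30, -2]
  [15, -3, 0, -5]
  [∞, ∞, ∞, 0]
D(3):
  [0, 9, 12, 7]
  [18, 0, 30, -2]
  [15, -3, 0, -5]
  [∞, ∞, ∞, 0]
D(4):
  [0, 9, 12, 7]
  [18, 0, 30, -2]
  [15, -3, 0, -5]
  [∞, ∞, ∞, 0]
Answer: C*[1][4] = 7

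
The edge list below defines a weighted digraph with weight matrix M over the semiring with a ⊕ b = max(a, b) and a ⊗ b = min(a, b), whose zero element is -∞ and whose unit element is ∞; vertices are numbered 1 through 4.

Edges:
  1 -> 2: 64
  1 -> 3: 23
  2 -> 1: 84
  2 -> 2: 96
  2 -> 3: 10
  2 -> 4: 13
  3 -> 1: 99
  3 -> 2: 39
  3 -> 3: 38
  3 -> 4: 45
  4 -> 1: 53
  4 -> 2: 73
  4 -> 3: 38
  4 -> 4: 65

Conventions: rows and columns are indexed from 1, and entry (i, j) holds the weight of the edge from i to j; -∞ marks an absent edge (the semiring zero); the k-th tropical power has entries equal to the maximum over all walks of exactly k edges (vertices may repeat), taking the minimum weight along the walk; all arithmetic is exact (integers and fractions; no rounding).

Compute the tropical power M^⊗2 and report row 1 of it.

M^⊗2:
  [64, 64, 23, 23]
  [84, 96, 23, 13]
  [45, 64, 38, 45]
  [73, 73, 38, 65]
Answer: row 1 of M^⊗2 = [64, 64, 23, 23]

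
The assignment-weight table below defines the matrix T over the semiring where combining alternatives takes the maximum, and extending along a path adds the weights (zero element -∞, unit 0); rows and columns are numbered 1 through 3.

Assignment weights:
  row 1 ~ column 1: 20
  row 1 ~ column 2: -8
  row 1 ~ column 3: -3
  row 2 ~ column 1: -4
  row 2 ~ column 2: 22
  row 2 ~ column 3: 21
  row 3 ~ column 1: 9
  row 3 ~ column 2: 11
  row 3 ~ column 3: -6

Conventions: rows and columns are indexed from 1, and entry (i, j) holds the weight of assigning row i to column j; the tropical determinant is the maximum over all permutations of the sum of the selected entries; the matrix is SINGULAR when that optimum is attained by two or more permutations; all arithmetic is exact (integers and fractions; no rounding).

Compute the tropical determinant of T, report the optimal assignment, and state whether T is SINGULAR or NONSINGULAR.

σ = (1, 2, 3): 20 + 22 + (-6) = 36
σ = (1, 3, 2): 20 + 21 + 11 = 52
σ = (2, 1, 3): (-8) + (-4) + (-6) = -18
σ = (2, 3, 1): (-8) + 21 + 9 = 22
σ = (3, 1, 2): (-3) + (-4) + 11 = 4
σ = (3, 2, 1): (-3) + 22 + 9 = 28
Optimal value attained by: σ = (1, 3, 2).
Answer: det⊕(T) = 52; verdict: NONSINGULAR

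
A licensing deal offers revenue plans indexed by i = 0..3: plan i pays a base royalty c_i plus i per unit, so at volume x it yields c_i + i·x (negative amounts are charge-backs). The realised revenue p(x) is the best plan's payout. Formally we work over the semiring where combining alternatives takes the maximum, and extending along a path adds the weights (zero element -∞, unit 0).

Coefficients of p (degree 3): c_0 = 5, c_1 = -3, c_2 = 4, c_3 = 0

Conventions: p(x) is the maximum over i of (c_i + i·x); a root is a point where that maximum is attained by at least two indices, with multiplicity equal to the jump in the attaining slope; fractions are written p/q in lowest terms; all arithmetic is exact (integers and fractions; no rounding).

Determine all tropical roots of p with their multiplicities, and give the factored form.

hull edge (i=0, c=5) to (i=2, c=4): slope -1/2, span 2
hull edge (i=2, c=4) to (i=3, c=0): slope -4, span 1
Factored form: p(x) = 0 ⊗ (x ⊕ 1/2) ⊗ (x ⊕ 1/2) ⊗ (x ⊕ 4)
Answer: roots = 1/2 (mult 2), 4 (mult 1)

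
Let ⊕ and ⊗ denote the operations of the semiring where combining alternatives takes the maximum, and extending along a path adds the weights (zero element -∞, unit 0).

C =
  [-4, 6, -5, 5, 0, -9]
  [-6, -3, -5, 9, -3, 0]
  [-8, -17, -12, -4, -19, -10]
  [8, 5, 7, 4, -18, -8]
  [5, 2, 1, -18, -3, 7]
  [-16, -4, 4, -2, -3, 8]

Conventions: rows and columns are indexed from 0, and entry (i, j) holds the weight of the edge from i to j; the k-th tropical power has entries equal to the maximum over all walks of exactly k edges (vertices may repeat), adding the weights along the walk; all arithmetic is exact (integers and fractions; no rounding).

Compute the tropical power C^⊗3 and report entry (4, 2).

C^⊗2:
  [13, 10, 12, 15, 3, 7]
  [17, 14, 16, 13, -3, 8]
  [4, 1, 3, 0, -8, -2]
  [12, 14, 11, 14, 8, 5]
  [2, 11, 11, 11, 5, 15]
  [6, 4, 12, 6, 5, 16]
C^⊗3:
  [23, 20, 22, 19, 13, 15]
  [21, 23, 20, 23, 17, 16]
  [8, 10, 7, 10, 4, 6]
  [22, 19, 21, 23, 12, 15]
  [19, 16, 19, 20, 12, 23]
  [14, 12, 20, 14, 13, 24]
Key observation: the optimum is the walk 4->5->5->2, with weight 7 + 8 + 4 = 19.
Optimal value attained by: walk 4->5->5->2.
Answer: (C^⊗3)[4][2] = 19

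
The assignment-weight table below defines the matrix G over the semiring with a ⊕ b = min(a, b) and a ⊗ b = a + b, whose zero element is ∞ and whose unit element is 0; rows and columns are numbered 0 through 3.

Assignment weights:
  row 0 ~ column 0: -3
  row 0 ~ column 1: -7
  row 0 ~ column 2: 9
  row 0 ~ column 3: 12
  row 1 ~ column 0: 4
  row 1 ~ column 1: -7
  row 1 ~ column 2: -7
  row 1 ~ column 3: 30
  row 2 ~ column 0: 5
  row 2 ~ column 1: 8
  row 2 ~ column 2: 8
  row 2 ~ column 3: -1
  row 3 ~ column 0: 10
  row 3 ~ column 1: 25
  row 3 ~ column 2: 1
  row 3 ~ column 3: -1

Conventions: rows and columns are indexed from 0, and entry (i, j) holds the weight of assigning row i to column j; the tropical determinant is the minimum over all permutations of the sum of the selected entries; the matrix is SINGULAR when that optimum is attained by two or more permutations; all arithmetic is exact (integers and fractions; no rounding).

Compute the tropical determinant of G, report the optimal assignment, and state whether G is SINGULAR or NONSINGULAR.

σ = (0, 1, 2, 3): (-3) + (-7) + 8 + (-1) = -3
σ = (0, 1, 3, 2): (-3) + (-7) + (-1) + 1 = -10
σ = (0, 2, 1, 3): (-3) + (-7) + 8 + (-1) = -3
σ = (0, 2, 3, 1): (-3) + (-7) + (-1) + 25 = 14
σ = (0, 3, 1, 2): (-3) + 30 + 8 + 1 = 36
σ = (0, 3, 2, 1): (-3) + 30 + 8 + 25 = 60
σ = (1, 0, 2, 3): (-7) + 4 + 8 + (-1) = 4
σ = (1, 0, 3, 2): (-7) + 4 + (-1) + 1 = -3
σ = (1, 2, 0, 3): (-7) + (-7) + 5 + (-1) = -10
σ = (1, 2, 3, 0): (-7) + (-7) + (-1) + 10 = -5
σ = (1, 3, 0, 2): (-7) + 30 + 5 + 1 = 29
σ = (1, 3, 2, 0): (-7) + 30 + 8 + 10 = 41
σ = (2, 0, 1, 3): 9 + 4 + 8 + (-1) = 20
σ = (2, 0, 3, 1): 9 + 4 + (-1) + 25 = 37
σ = (2, 1, 0, 3): 9 + (-7) + 5 + (-1) = 6
σ = (2, 1, 3, 0): 9 + (-7) + (-1) + 10 = 11
σ = (2, 3, 0, 1): 9 + 30 + 5 + 25 = 69
σ = (2, 3, 1, 0): 9 + 30 + 8 + 10 = 57
σ = (3, 0, 1, 2): 12 + 4 + 8 + 1 = 25
σ = (3, 0, 2, 1): 12 + 4 + 8 + 25 = 49
σ = (3, 1, 0, 2): 12 + (-7) + 5 + 1 = 11
σ = (3, 1, 2, 0): 12 + (-7) + 8 + 10 = 23
σ = (3, 2, 0, 1): 12 + (-7) + 5 + 25 = 35
σ = (3, 2, 1, 0): 12 + (-7) + 8 + 10 = 23
Optimal value attained by: σ = (0, 1, 3, 2).
Answer: det⊕(G) = -10; verdict: SINGULAR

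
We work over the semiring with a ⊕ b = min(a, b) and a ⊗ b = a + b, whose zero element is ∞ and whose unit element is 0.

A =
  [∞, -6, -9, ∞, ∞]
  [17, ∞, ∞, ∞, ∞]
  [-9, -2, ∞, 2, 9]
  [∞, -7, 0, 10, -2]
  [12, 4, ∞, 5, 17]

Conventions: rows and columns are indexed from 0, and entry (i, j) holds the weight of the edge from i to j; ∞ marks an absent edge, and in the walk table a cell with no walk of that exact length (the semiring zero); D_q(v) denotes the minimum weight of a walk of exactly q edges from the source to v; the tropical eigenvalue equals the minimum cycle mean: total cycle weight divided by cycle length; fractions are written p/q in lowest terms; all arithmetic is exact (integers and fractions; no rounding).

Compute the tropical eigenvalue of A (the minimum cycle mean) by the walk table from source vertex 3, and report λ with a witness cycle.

q=0: [∞, ∞, ∞, 0, ∞]
q=1: [∞, -7, 0, 10, -2]
q=2: [-9, -2, 10, 2, 8]
q=3: [1, -15, -18, 12, 0]
q=4: [-27, -20, -8, -16, -9]
q=5: [-17, -33, -36, -6, -18]
Optimal cycle mean attained by: cycle 0->2->0, total (-9) + (-9), length 2.
Answer: λ = -9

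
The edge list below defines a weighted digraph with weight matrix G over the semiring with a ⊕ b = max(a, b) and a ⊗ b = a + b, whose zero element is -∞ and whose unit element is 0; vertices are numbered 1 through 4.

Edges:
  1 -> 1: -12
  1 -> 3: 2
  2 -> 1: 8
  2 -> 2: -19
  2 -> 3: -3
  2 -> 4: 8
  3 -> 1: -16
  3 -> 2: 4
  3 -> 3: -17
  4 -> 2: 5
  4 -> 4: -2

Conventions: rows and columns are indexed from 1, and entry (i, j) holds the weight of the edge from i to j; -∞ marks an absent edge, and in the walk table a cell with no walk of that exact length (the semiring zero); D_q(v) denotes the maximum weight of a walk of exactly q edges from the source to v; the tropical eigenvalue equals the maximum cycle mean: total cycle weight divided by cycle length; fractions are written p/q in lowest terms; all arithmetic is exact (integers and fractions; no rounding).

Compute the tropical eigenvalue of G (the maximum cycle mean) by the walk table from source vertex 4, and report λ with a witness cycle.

q=0: [-∞, -∞, -∞, 0]
q=1: [-∞, 5, -∞, -2]
q=2: [13, 3, 2, 13]
q=3: [11, 18, 15, 11]
q=4: [26, 19, 15, 26]
Optimal cycle mean attained by: cycle 2->4->2, total 8 + 5, length 2.
Answer: λ = 13/2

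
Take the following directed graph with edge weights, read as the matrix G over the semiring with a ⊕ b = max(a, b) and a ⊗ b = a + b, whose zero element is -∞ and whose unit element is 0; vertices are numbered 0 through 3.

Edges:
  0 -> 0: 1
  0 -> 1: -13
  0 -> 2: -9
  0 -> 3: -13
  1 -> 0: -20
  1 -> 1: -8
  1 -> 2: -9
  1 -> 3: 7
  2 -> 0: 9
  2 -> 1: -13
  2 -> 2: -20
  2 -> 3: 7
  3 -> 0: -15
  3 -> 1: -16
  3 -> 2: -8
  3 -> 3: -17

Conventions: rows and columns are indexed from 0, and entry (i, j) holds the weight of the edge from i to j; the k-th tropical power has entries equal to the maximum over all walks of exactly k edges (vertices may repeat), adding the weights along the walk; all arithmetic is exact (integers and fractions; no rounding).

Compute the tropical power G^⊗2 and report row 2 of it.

G^⊗2:
  [2, -12, -8, -2]
  [0, -9, -1, -1]
  [10, -4, 0, -4]
  [1, -21, -24, -1]
Answer: row 2 of G^⊗2 = [10, -4, 0, -4]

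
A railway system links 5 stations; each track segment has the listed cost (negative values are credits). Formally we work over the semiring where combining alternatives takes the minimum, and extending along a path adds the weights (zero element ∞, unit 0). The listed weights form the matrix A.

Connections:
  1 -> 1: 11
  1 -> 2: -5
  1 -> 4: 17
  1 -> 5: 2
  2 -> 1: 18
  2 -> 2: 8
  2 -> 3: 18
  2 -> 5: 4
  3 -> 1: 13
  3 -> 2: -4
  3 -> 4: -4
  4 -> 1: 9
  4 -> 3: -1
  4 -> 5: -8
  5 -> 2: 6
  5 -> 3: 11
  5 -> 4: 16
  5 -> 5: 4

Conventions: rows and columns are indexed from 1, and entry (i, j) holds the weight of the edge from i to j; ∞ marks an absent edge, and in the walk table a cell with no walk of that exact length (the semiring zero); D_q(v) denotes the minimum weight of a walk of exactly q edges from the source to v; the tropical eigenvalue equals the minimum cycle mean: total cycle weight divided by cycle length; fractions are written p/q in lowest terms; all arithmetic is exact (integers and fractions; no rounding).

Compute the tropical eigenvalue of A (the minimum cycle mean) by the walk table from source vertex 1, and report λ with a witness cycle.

q=0: [0, ∞, ∞, ∞, ∞]
q=1: [11, -5, ∞, 17, 2]
q=2: [13, 3, 13, 18, -1]
q=3: [21, 5, 10, 9, 3]
q=4: [18, 6, 8, 6, 1]
q=5: [15, 4, 5, 4, -2]
Optimal cycle mean attained by: cycle 3->4->3, total (-4) + (-1), length 2.
Answer: λ = -5/2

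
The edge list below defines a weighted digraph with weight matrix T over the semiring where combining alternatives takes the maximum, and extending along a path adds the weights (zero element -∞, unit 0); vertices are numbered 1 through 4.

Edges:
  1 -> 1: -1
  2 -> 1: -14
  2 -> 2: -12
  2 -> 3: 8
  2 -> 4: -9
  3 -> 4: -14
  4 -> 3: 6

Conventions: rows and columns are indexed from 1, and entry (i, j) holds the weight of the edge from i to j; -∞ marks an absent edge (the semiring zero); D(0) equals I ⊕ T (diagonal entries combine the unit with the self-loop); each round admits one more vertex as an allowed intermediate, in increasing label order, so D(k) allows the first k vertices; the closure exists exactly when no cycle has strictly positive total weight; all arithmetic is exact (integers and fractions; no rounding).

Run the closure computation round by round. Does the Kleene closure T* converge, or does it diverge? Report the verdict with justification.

D(0):
  [0, -∞, -∞, -∞]
  [-14, 0, 8, -9]
  [-∞, -∞, 0, -14]
  [-∞, -∞, 6, 0]
D(1):
  [0, -∞, -∞, -∞]
  [-14, 0, 8, -9]
  [-∞, -∞, 0, -14]
  [-∞, -∞, 6, 0]
D(2):
  [0, -∞, -∞, -∞]
  [-14, 0, 8, -9]
  [-∞, -∞, 0, -14]
  [-∞, -∞, 6, 0]
D(3):
  [0, -∞, -∞, -∞]
  [-14, 0, 8, -6]
  [-∞, -∞, 0, -14]
  [-∞, -∞, 6, 0]
D(4):
  [0, -∞, -∞, -∞]
  [-14, 0, 8, -6]
  [-∞, -∞, 0, -14]
  [-∞, -∞, 6, 0]
Key observation: every diagonal entry stays at the unit through all rounds, so no improving cycle exists.
Answer: CONVERGES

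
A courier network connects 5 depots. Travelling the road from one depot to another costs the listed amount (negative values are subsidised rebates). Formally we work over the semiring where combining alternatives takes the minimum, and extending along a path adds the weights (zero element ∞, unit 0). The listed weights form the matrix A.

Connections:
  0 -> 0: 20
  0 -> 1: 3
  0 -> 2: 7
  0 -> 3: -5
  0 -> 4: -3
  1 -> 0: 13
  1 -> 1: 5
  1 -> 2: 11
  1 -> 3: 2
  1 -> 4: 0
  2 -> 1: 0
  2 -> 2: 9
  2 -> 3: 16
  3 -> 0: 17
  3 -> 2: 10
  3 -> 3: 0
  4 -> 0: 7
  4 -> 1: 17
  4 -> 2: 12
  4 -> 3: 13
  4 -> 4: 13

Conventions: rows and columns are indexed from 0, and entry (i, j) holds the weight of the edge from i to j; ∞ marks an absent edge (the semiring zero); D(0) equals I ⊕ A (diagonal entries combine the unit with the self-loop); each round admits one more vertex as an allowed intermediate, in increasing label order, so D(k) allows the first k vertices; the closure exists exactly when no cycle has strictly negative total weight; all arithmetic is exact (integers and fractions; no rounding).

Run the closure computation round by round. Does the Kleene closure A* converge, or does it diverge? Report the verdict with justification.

D(0):
  [0, 3, 7, -5, -3]
  [13, 0, 11, 2, 0]
  [∞, 0, 0, 16, ∞]
  [17, ∞, 10, 0, ∞]
  [7, 17, 12, 13, 0]
D(1):
  [0, 3, 7, -5, -3]
  [13, 0, 11, 2, 0]
  [∞, 0, 0, 16, ∞]
  [17, 20, 10, 0, 14]
  [7, 10, 12, 2, 0]
D(2):
  [0, 3, 7, -5, -3]
  [13, 0, 11, 2, 0]
  [13, 0, 0, 2, 0]
  [17, 20, 10, 0, 14]
  [7, 10, 12, 2, 0]
D(3):
  [0, 3, 7, -5, -3]
  [13, 0, 11, 2, 0]
  [13, 0, 0, 2, 0]
  [17, 10, 10, 0, 10]
  [7, 10, 12, 2, 0]
D(4):
  [0, 3, 5, -5, -3]
  [13, 0, 11, 2, 0]
  [13, 0, 0, 2, 0]
  [17, 10, 10, 0, 10]
  [7, 10, 12, 2, 0]
D(5):
  [0, 3, 5, -5, -3]
  [7, 0, 11, 2, 0]
  [7, 0, 0, 2, 0]
  [17, 10, 10, 0, 10]
  [7, 10, 12, 2, 0]
Key observation: every diagonal entry stays at the unit through all rounds, so no improving cycle exists.
Answer: CONVERGES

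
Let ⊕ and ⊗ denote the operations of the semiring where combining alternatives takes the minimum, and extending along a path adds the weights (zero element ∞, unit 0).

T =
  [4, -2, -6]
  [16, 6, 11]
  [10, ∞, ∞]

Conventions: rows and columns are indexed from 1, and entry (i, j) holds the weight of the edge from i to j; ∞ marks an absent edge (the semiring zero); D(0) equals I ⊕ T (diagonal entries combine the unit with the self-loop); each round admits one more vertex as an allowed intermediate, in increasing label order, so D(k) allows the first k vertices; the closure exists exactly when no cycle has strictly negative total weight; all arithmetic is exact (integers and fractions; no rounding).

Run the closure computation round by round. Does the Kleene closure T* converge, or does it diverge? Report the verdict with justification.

D(0):
  [0, -2, -6]
  [16, 0, 11]
  [10, ∞, 0]
D(1):
  [0, -2, -6]
  [16, 0, 10]
  [10, 8, 0]
D(2):
  [0, -2, -6]
  [16, 0, 10]
  [10, 8, 0]
D(3):
  [0, -2, -6]
  [16, 0, 10]
  [10, 8, 0]
Key observation: every diagonal entry stays at the unit through all rounds, so no improving cycle exists.
Answer: CONVERGES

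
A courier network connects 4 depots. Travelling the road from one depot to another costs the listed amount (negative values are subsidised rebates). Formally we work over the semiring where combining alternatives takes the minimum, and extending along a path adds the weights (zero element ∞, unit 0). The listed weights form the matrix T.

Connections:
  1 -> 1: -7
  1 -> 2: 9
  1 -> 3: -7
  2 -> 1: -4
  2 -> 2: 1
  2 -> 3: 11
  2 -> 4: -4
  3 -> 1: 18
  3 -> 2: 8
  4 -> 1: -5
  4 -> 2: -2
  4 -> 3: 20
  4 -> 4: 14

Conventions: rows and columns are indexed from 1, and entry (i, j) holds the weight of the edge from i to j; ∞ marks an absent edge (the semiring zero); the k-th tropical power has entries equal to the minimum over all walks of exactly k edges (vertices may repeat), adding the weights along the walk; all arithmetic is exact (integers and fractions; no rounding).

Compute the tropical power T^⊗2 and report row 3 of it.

T^⊗2:
  [-14, 1, -14, 5]
  [-11, -6, -11, -3]
  [4, 9, 11, 4]
  [-12, -1, -12, -6]
Answer: row 3 of T^⊗2 = [4, 9, 11, 4]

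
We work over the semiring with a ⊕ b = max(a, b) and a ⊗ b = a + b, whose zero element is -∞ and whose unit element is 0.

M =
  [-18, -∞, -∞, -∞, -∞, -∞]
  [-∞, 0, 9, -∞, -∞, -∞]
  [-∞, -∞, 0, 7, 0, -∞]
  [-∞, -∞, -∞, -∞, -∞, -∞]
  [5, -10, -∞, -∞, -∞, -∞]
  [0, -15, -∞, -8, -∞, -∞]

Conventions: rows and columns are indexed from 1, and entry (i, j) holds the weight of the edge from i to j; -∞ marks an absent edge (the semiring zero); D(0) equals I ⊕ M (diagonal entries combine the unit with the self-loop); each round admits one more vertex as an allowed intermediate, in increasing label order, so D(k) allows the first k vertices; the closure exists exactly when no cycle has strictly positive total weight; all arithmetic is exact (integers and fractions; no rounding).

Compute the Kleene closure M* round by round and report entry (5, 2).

D(0):
  [0, -∞, -∞, -∞, -∞, -∞]
  [-∞, 0, 9, -∞, -∞, -∞]
  [-∞, -∞, 0, 7, 0, -∞]
  [-∞, -∞, -∞, 0, -∞, -∞]
  [5, -10, -∞, -∞, 0, -∞]
  [0, -15, -∞, -8, -∞, 0]
D(1):
  [0, -∞, -∞, -∞, -∞, -∞]
  [-∞, 0, 9, -∞, -∞, -∞]
  [-∞, -∞, 0, 7, 0, -∞]
  [-∞, -∞, -∞, 0, -∞, -∞]
  [5, -10, -∞, -∞, 0, -∞]
  [0, -15, -∞, -8, -∞, 0]
D(2):
  [0, -∞, -∞, -∞, -∞, -∞]
  [-∞, 0, 9, -∞, -∞, -∞]
  [-∞, -∞, 0, 7, 0, -∞]
  [-∞, -∞, -∞, 0, -∞, -∞]
  [5, -10, -1, -∞, 0, -∞]
  [0, -15, -6, -8, -∞, 0]
D(3):
  [0, -∞, -∞, -∞, -∞, -∞]
  [-∞, 0, 9, 16, 9, -∞]
  [-∞, -∞, 0, 7, 0, -∞]
  [-∞, -∞, -∞, 0, -∞, -∞]
  [5, -10, -1, 6, 0, -∞]
  [0, -15, -6, 1, -6, 0]
D(4):
  [0, -∞, -∞, -∞, -∞, -∞]
  [-∞, 0, 9, 16, 9, -∞]
  [-∞, -∞, 0, 7, 0, -∞]
  [-∞, -∞, -∞, 0, -∞, -∞]
  [5, -10, -1, 6, 0, -∞]
  [0, -15, -6, 1, -6, 0]
D(5):
  [0, -∞, -∞, -∞, -∞, -∞]
  [14, 0, 9, 16, 9, -∞]
  [5, -10, 0, 7, 0, -∞]
  [-∞, -∞, -∞, 0, -∞, -∞]
  [5, -10, -1, 6, 0, -∞]
  [0, -15, -6, 1, -6, 0]
D(6):
  [0, -∞, -∞, -∞, -∞, -∞]
  [14, 0, 9, 16, 9, -∞]
  [5, -10, 0, 7, 0, -∞]
  [-∞, -∞, -∞, 0, -∞, -∞]
  [5, -10, -1, 6, 0, -∞]
  [0, -15, -6, 1, -6, 0]
Answer: M*[5][2] = -10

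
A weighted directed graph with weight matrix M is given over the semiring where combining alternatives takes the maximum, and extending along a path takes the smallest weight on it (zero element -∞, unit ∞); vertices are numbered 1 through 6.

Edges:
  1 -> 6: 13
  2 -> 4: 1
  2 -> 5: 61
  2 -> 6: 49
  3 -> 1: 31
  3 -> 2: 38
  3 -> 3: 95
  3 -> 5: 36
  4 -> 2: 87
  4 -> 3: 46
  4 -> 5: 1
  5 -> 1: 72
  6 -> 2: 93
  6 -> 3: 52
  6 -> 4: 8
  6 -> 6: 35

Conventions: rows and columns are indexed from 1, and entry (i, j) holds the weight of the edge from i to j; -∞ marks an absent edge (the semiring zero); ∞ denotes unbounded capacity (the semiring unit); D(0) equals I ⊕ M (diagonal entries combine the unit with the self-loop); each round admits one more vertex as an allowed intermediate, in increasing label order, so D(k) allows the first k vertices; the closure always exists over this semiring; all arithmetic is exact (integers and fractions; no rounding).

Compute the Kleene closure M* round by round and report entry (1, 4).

D(0):
  [∞, -∞, -∞, -∞, -∞, 13]
  [-∞, ∞, -∞, 1, 61, 49]
  [31, 38, ∞, -∞, 36, -∞]
  [-∞, 87, 46, ∞, 1, -∞]
  [72, -∞, -∞, -∞, ∞, -∞]
  [-∞, 93, 52, 8, -∞, ∞]
D(1):
  [∞, -∞, -∞, -∞, -∞, 13]
  [-∞, ∞, -∞, 1, 61, 49]
  [31, 38, ∞, -∞, 36, 13]
  [-∞, 87, 46, ∞, 1, -∞]
  [72, -∞, -∞, -∞, ∞, 13]
  [-∞, 93, 52, 8, -∞, ∞]
D(2):
  [∞, -∞, -∞, -∞, -∞, 13]
  [-∞, ∞, -∞, 1, 61, 49]
  [31, 38, ∞, 1, 38, 38]
  [-∞, 87, 46, ∞, 61, 49]
  [72, -∞, -∞, -∞, ∞, 13]
  [-∞, 93, 52, 8, 61, ∞]
D(3):
  [∞, -∞, -∞, -∞, -∞, 13]
  [-∞, ∞, -∞, 1, 61, 49]
  [31, 38, ∞, 1, 38, 38]
  [31, 87, 46, ∞, 61, 49]
  [72, -∞, -∞, -∞, ∞, 13]
  [31, 93, 52, 8, 61, ∞]
D(4):
  [∞, -∞, -∞, -∞, -∞, 13]
  [1, ∞, 1, 1, 61, 49]
  [31, 38, ∞, 1, 38, 38]
  [31, 87, 46, ∞, 61, 49]
  [72, -∞, -∞, -∞, ∞, 13]
  [31, 93, 52, 8, 61, ∞]
D(5):
  [∞, -∞, -∞, -∞, -∞, 13]
  [61, ∞, 1, 1, 61, 49]
  [38, 38, ∞, 1, 38, 38]
  [61, 87, 46, ∞, 61, 49]
  [72, -∞, -∞, -∞, ∞, 13]
  [61, 93, 52, 8, 61, ∞]
D(6):
  [∞, 13, 13, 8, 13, 13]
  [61, ∞, 49, 8, 61, 49]
  [38, 38, ∞, 8, 38, 38]
  [61, 87, 49, ∞, 61, 49]
  [72, 13, 13, 8, ∞, 13]
  [61, 93, 52, 8, 61, ∞]
Answer: M*[1][4] = 8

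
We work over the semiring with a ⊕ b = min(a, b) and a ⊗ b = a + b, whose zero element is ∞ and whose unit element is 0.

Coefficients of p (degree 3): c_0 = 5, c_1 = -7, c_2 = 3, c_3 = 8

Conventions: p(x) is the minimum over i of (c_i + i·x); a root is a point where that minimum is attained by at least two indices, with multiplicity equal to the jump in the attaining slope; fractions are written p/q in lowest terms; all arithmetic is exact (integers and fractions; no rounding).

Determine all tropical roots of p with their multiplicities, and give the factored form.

hull edge (i=0, c=5) to (i=1, c=-7): slope -12, span 1
hull edge (i=1, c=-7) to (i=3, c=8): slope 15/2, span 2
Factored form: p(x) = 8 ⊗ (x ⊕ (-15/2)) ⊗ (x ⊕ (-15/2)) ⊗ (x ⊕ 12)
Answer: roots = -15/2 (mult 2), 12 (mult 1)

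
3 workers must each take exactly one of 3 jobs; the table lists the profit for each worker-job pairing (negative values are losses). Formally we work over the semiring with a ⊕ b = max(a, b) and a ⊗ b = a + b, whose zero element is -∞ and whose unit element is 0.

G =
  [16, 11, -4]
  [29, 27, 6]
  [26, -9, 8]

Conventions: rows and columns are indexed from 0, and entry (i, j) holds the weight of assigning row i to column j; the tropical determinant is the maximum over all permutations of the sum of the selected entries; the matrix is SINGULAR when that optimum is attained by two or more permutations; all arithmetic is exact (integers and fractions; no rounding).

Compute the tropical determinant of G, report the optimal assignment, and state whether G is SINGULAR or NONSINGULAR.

σ = (0, 1, 2): 16 + 27 + 8 = 51
σ = (0, 2, 1): 16 + 6 + (-9) = 13
σ = (1, 0, 2): 11 + 29 + 8 = 48
σ = (1, 2, 0): 11 + 6 + 26 = 43
σ = (2, 0, 1): (-4) + 29 + (-9) = 16
σ = (2, 1, 0): (-4) + 27 + 26 = 49
Optimal value attained by: σ = (0, 1, 2).
Answer: det⊕(G) = 51; verdict: NONSINGULAR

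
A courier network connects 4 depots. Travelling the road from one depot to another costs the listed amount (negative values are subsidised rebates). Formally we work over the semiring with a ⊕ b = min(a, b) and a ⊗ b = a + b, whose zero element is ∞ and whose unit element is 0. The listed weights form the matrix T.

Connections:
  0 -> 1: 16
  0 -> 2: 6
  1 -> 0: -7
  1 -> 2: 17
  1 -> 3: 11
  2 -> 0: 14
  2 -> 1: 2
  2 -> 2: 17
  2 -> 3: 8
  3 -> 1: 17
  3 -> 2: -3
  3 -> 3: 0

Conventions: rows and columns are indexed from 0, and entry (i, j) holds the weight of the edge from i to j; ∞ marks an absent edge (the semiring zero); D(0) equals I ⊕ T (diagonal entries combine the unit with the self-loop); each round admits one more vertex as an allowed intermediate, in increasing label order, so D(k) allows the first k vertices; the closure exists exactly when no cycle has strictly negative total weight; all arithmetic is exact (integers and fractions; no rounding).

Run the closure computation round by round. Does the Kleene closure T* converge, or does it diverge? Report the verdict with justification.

D(0):
  [0, 16, 6, ∞]
  [-7, 0, 17, 11]
  [14, 2, 0, 8]
  [∞, 17, -3, 0]
D(1):
  [0, 16, 6, ∞]
  [-7, 0, -1, 11]
  [14, 2, 0, 8]
  [∞, 17, -3, 0]
D(2):
  [0, 16, 6, 27]
  [-7, 0, -1, 11]
  [-5, 2, 0, 8]
  [10, 17, -3, 0]
D(3):
  [0, 8, 6, 14]
  [-7, 0, -1, 7]
  [-5, 2, 0, 8]
  [-8, -1, -3, 0]
D(4):
  [0, 8, 6, 14]
  [-7, 0, -1, 7]
  [-5, 2, 0, 8]
  [-8, -1, -3, 0]
Key observation: every diagonal entry stays at the unit through all rounds, so no improving cycle exists.
Answer: CONVERGES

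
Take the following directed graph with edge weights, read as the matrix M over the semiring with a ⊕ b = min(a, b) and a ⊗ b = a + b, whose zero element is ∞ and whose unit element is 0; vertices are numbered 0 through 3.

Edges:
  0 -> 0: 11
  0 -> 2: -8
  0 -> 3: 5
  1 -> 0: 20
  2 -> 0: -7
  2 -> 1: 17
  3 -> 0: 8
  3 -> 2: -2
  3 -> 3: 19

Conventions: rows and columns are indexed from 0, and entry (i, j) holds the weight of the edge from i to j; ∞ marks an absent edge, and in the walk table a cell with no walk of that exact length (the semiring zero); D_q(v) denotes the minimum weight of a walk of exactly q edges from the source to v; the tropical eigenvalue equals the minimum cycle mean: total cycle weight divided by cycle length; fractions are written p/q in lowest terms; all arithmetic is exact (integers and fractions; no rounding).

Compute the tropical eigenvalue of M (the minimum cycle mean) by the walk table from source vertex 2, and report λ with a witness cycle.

q=0: [∞, ∞, 0, ∞]
q=1: [-7, 17, ∞, ∞]
q=2: [4, ∞, -15, -2]
q=3: [-22, 2, -4, 9]
q=4: [-11, 13, -30, -17]
Optimal cycle mean attained by: cycle 0->2->0, total (-8) + (-7), length 2.
Answer: λ = -15/2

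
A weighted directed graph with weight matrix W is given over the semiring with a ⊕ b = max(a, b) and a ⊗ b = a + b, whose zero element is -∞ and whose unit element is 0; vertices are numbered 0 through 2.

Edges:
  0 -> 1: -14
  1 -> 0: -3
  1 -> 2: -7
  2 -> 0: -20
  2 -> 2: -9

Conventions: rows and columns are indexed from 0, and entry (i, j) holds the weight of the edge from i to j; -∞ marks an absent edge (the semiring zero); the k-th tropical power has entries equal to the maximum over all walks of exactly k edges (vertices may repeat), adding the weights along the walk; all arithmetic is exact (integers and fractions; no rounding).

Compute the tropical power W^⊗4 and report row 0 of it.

W^⊗2:
  [-17, -∞, -21]
  [-27, -17, -16]
  [-29, -34, -18]
W^⊗3:
  [-41, -31, -30]
  [-20, -41, -24]
  [-37, -43, -27]
W^⊗4:
  [-34, -55, -38]
  [-44, -34, -33]
  [-46, -51, -36]
Answer: row 0 of W^⊗4 = [-34, -55, -38]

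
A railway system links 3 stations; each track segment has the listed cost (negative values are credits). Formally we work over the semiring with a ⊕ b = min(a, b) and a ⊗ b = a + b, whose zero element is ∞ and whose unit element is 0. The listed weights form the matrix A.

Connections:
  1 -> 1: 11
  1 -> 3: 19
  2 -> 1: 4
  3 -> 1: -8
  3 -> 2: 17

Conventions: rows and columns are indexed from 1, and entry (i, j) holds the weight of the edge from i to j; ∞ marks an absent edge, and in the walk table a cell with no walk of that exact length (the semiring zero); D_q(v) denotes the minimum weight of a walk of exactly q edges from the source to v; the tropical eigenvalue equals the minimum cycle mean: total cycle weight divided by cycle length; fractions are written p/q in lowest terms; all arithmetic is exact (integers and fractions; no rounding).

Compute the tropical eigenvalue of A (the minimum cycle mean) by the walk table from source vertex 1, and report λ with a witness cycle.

q=0: [0, ∞, ∞]
q=1: [11, ∞, 19]
q=2: [11, 36, 30]
q=3: [22, 47, 30]
Optimal cycle mean attained by: cycle 1->3->1, total 19 + (-8), length 2.
Answer: λ = 11/2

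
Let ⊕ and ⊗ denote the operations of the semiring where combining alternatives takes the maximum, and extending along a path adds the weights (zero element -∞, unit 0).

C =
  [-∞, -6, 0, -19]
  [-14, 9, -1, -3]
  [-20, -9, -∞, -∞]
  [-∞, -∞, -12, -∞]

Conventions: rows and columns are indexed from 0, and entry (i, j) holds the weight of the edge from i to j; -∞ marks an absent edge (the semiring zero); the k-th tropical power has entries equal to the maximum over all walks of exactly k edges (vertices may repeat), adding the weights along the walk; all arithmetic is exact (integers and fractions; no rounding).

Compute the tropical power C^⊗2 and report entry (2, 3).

C^⊗2:
  [-20, 3, -7, -9]
  [-5, 18, 8, 6]
  [-23, 0, -10, -12]
  [-32, -21, -∞, -∞]
Key observation: the optimum is the walk 2->1->3, with weight (-9) + (-3) = -12.
Optimal value attained by: walk 2->1->3.
Answer: (C^⊗2)[2][3] = -12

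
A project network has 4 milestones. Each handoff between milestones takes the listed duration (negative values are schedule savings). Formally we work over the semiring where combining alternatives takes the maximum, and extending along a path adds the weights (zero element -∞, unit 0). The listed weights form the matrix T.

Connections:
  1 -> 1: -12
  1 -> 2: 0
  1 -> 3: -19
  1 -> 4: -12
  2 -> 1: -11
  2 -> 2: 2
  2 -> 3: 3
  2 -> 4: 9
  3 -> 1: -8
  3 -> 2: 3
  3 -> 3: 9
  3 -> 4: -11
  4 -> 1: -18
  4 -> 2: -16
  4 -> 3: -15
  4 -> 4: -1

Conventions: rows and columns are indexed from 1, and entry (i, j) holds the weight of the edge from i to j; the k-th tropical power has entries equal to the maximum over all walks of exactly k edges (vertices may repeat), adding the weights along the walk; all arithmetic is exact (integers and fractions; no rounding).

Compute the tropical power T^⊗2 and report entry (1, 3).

T^⊗2:
  [-11, 2, 3, 9]
  [-5, 6, 12, 11]
  [1, 12, 18, 12]
  [-19, -12, -6, -2]
Key observation: the optimum is the walk 1->2->3, with weight 0 + 3 = 3.
Optimal value attained by: walk 1->2->3.
Answer: (T^⊗2)[1][3] = 3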